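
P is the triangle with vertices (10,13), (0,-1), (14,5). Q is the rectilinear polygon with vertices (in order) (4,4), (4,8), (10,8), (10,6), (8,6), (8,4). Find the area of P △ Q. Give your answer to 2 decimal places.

|P| = 68, |Q| = 20, |P∩Q| = 15.8714.
|P △ Q| = |P| + |Q| − 2·|P∩Q| = 68 + 20 − 31.7429 = 56.26.

56.26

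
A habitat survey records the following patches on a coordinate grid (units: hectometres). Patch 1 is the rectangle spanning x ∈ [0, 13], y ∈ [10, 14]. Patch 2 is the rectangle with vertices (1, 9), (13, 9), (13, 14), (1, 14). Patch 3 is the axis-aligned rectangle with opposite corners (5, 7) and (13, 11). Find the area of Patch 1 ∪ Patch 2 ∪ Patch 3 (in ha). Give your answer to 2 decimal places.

By inclusion–exclusion:
Individual areas: |Patch 1| = 52, |Patch 2| = 60, |Patch 3| = 32.
|Patch 1∩Patch 2|: x∈[1,13], y∈[10,14] → 12·4 = 48.
|Patch 1∩Patch 3|: x∈[5,13], y∈[10,11] → 8·1 = 8.
|Patch 2∩Patch 3|: x∈[5,13], y∈[9,11] → 8·2 = 16.
|Patch 1∩Patch 2∩Patch 3| = 8.
|Patch 1 ∪ Patch 2 ∪ Patch 3| = 144 − 72 + 8 = 80.00.

80.00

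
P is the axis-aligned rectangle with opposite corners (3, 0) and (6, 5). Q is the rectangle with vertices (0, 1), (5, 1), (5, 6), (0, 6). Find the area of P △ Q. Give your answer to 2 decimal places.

|P∩Q|: x∈[3,5], y∈[1,5] → 2·4 = 8.
|P △ Q| = |P| + |Q| − 2·|P∩Q| = 15 + 25 − 16 = 24.00.

24.00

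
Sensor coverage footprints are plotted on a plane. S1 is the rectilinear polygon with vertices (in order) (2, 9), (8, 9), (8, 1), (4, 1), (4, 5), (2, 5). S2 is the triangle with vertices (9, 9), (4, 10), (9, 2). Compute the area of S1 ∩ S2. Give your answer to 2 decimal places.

The intersection is the polygon with vertices (8,9), (8,3.6), (4.625,9).
By the shoelace formula its area is 9.11.

9.11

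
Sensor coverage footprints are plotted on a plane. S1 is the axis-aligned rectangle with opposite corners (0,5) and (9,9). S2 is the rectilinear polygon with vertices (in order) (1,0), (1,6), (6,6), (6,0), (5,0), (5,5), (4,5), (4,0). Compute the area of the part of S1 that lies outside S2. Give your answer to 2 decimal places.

31.00

|S1| = 36, |S1∩S2| = 5.
|S1 ∖ S2| = |S1| − |S1∩S2| = 36 − 5 = 31.00.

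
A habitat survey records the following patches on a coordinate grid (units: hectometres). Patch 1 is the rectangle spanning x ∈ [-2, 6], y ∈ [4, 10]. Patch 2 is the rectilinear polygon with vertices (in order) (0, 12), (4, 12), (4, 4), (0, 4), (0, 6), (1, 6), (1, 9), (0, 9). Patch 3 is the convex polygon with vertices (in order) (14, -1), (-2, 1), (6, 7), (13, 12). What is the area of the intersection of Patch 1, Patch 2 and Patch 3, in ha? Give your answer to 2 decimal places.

1.50

The intersection is the polygon with vertices (4,4), (2,4), (4,5.5).
By the shoelace formula its area is 1.50.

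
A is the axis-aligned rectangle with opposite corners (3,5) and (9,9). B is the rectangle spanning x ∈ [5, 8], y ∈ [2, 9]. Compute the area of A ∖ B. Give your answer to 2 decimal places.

|A∩B|: x∈[5,8], y∈[5,9] → 3·4 = 12.
|A| = 24.
|A ∖ B| = |A| − |A∩B| = 24 − 12 = 12.00.

12.00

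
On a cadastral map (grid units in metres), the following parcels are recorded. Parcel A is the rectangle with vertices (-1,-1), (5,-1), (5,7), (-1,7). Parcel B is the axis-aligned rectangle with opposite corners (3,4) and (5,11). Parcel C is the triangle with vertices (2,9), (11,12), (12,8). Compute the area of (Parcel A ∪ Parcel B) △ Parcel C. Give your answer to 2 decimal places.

72.03

|Parcel A ∪ Parcel B| = 56.
|(Parcel A ∪ Parcel B) ∩ Parcel C| = 1.7333.
|(Parcel A ∪ Parcel B) △ Parcel C| = 56 + 19.5 − 3.4667 = 72.03.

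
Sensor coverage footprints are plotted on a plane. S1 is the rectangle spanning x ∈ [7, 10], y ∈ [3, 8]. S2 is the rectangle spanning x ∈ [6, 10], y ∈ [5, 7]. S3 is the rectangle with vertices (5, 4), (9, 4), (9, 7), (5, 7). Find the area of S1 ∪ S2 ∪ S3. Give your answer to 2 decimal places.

21.00

By inclusion–exclusion:
Individual areas: |S1| = 15, |S2| = 8, |S3| = 12.
|S1∩S2|: x∈[7,10], y∈[5,7] → 3·2 = 6.
|S1∩S3|: x∈[7,9], y∈[4,7] → 2·3 = 6.
|S2∩S3|: x∈[6,9], y∈[5,7] → 3·2 = 6.
|S1∩S2∩S3| = 4.
|S1 ∪ S2 ∪ S3| = 35 − 18 + 4 = 21.00.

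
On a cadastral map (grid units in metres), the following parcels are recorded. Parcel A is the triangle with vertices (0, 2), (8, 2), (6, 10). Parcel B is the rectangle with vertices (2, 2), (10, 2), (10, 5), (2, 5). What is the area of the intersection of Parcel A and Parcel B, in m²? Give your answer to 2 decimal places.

The intersection is the polygon with vertices (2,2), (2,4.667), (2.25,5), (7.25,5), (8,2).
By the shoelace formula its area is 16.83.

16.83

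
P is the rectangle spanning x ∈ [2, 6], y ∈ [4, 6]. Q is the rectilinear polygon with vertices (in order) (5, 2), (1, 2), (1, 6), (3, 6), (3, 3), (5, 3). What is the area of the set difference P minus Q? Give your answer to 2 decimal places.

6.00

|P| = 8, |P∩Q| = 2.
|P ∖ Q| = |P| − |P∩Q| = 8 − 2 = 6.00.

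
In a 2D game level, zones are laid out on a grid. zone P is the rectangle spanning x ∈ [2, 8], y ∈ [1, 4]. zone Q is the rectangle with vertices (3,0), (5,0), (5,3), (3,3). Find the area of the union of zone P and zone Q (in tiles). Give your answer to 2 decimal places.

20.00

By inclusion–exclusion:
Individual areas: |zone P| = 18, |zone Q| = 6.
|zone P∩zone Q|: x∈[3,5], y∈[1,3] → 2·2 = 4.
|zone P ∪ zone Q| = 24 − 4 = 20.00.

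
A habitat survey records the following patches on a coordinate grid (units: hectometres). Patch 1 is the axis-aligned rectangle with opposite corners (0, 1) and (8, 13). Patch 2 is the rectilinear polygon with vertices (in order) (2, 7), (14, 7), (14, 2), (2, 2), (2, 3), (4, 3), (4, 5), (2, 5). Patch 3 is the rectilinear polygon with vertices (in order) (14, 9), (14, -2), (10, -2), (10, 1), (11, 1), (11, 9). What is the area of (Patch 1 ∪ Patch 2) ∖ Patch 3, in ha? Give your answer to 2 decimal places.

|Patch 1 ∪ Patch 2| = 126.
|(Patch 1 ∪ Patch 2) ∩ Patch 3| = 15.
|(Patch 1 ∪ Patch 2) ∖ Patch 3| = 126 − 15 = 111.00.

111.00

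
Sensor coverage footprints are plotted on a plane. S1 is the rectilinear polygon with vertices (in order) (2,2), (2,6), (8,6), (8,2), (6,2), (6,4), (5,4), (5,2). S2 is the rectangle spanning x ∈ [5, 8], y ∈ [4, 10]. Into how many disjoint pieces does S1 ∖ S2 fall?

S1 ∖ S2 splits into 2 disjoint pieces (area 12, area 4).

2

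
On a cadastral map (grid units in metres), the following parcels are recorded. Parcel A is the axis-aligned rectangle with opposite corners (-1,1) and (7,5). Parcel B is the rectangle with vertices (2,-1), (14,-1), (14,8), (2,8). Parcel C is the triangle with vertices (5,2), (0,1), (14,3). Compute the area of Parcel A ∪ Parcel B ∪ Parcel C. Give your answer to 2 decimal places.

By inclusion–exclusion:
Individual areas: |Parcel A| = 32, |Parcel B| = 108, |Parcel C| = 2.
|Parcel A∩Parcel B|: x∈[2,7], y∈[1,5] → 5·4 = 20.
|Parcel A∩Parcel C| = 1.2222.
|Parcel B∩Parcel C| = 1.8857.
|Parcel A∩Parcel B∩Parcel C| = 1.1079.
|Parcel A ∪ Parcel B ∪ Parcel C| = 142 − 23.1079 + 1.1079 = 120.00.

120.00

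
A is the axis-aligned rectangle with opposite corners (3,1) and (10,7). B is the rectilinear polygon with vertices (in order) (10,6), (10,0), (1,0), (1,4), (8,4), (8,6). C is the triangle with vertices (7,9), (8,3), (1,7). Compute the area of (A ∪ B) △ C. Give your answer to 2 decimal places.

|A ∪ B| = 57.
|(A ∪ B) ∩ C| = 11.5238.
|(A ∪ B) △ C| = 57 + 19 − 23.0476 = 52.95.

52.95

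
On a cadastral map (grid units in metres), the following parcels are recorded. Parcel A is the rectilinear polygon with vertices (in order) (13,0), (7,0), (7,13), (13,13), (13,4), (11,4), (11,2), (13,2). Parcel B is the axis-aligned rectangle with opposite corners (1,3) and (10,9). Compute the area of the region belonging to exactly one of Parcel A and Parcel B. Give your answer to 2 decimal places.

92.00

|Parcel A| = 74, |Parcel B| = 54, |Parcel A∩Parcel B| = 18.
|Parcel A △ Parcel B| = |Parcel A| + |Parcel B| − 2·|Parcel A∩Parcel B| = 74 + 54 − 36 = 92.00.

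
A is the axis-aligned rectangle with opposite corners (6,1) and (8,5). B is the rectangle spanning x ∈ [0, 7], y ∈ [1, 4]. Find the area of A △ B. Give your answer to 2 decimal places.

|A∩B|: x∈[6,7], y∈[1,4] → 1·3 = 3.
|A △ B| = |A| + |B| − 2·|A∩B| = 8 + 21 − 6 = 23.00.

23.00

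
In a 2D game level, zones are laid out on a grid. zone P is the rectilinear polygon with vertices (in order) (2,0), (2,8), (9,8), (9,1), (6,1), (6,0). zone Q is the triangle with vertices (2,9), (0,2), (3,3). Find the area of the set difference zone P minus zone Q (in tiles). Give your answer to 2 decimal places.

|zone P| = 53, |zone P∩zone Q| = 3.0833.
|zone P ∖ zone Q| = |zone P| − |zone P∩zone Q| = 53 − 3.0833 = 49.92.

49.92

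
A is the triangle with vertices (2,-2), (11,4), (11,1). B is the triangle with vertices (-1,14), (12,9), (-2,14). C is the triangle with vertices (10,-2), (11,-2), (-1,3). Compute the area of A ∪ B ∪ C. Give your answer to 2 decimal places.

By inclusion–exclusion:
Individual areas: |A| = 13.5, |B| = 2.5, |C| = 2.5.
|A∩B| = 0.
|A∩C| = 0.3898.
|B∩C| = 0.
|A∩B∩C| = 0.
|A ∪ B ∪ C| = 18.5 − 0.3898 + 0 = 18.11.

18.11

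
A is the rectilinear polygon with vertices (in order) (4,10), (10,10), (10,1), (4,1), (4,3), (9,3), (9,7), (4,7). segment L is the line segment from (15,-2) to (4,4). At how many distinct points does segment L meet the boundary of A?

The segment meets the boundary at (5.833,3), (9.5,1).

2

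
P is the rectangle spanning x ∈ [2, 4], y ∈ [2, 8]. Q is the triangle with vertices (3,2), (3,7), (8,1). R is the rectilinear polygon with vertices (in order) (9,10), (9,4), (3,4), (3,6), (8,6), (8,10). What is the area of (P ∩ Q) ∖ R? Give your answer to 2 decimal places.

|P ∩ Q| = 4.4.
|(P ∩ Q) ∩ R| = 1.9833.
|(P ∩ Q) ∖ R| = 4.4 − 1.9833 = 2.42.

2.42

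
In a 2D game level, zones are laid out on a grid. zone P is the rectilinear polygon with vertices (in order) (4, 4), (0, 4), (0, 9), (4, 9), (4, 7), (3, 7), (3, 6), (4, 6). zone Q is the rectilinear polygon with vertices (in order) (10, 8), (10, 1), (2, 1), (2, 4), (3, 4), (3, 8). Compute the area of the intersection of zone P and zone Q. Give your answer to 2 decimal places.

3.00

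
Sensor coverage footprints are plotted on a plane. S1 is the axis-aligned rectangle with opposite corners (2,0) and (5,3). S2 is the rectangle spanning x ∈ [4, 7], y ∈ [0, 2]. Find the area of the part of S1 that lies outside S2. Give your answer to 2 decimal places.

7.00

|S1∩S2|: x∈[4,5], y∈[0,2] → 1·2 = 2.
|S1| = 9.
|S1 ∖ S2| = |S1| − |S1∩S2| = 9 − 2 = 7.00.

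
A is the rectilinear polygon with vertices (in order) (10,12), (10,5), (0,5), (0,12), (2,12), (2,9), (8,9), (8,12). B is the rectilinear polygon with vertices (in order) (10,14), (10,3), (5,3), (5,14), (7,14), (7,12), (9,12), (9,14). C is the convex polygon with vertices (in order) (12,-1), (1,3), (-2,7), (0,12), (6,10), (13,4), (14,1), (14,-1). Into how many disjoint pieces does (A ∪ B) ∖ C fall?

(A ∪ B) ∖ C splits into 2 disjoint pieces (area 0.6667, area 22.6905).

2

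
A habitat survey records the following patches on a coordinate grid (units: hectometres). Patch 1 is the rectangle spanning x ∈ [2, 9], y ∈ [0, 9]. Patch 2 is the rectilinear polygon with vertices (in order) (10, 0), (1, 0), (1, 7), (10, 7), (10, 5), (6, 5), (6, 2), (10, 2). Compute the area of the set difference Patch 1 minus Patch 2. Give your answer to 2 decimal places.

23.00

|Patch 1| = 63, |Patch 1∩Patch 2| = 40.
|Patch 1 ∖ Patch 2| = |Patch 1| − |Patch 1∩Patch 2| = 63 − 40 = 23.00.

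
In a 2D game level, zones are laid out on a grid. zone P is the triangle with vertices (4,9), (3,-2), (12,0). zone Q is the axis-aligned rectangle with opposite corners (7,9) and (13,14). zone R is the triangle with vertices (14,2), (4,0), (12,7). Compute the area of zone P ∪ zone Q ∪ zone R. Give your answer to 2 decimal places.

By inclusion–exclusion:
Individual areas: |zone P| = 48.5, |zone Q| = 30, |zone R| = 27.
|zone P∩zone Q| = 0.
|zone P∩zone R| = 10.316.
|zone Q∩zone R| = 0.
|zone P∩zone Q∩zone R| = 0.
|zone P ∪ zone Q ∪ zone R| = 105.5 − 10.316 + 0 = 95.18.

95.18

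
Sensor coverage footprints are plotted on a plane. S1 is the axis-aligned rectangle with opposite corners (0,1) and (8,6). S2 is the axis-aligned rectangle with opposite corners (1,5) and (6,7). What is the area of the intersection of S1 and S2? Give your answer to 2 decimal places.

|S1∩S2|: x∈[1,6], y∈[5,6] → 5·1 = 5.

5.00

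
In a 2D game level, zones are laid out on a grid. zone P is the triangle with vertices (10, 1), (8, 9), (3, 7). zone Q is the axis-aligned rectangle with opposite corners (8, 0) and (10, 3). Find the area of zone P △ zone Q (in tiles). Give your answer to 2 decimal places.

|zone P| = 22, |zone Q| = 6, |zone P∩zone Q| = 1.7857.
|zone P △ zone Q| = |zone P| + |zone Q| − 2·|zone P∩zone Q| = 22 + 6 − 3.5714 = 24.43.

24.43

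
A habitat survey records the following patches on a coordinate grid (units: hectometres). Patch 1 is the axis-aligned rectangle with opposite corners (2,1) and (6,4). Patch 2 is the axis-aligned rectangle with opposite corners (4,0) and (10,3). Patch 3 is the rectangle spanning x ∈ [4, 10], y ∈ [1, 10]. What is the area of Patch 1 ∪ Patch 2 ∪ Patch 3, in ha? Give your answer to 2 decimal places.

By inclusion–exclusion:
Individual areas: |Patch 1| = 12, |Patch 2| = 18, |Patch 3| = 54.
|Patch 1∩Patch 2|: x∈[4,6], y∈[1,3] → 2·2 = 4.
|Patch 1∩Patch 3|: x∈[4,6], y∈[1,4] → 2·3 = 6.
|Patch 2∩Patch 3|: x∈[4,10], y∈[1,3] → 6·2 = 12.
|Patch 1∩Patch 2∩Patch 3| = 4.
|Patch 1 ∪ Patch 2 ∪ Patch 3| = 84 − 22 + 4 = 66.00.

66.00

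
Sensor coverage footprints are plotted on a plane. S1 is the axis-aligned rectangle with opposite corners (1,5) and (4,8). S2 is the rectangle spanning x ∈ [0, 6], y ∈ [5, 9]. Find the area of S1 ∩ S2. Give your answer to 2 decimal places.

9.00

|S1∩S2|: x∈[1,4], y∈[5,8] → 3·3 = 9.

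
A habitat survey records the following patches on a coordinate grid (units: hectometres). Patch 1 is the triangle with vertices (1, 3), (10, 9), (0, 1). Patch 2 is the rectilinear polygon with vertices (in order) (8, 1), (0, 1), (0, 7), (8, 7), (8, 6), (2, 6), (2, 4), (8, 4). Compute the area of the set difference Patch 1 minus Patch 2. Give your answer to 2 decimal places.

2.50

|Patch 1| = 6, |Patch 1∩Patch 2| = 3.5.
|Patch 1 ∖ Patch 2| = |Patch 1| − |Patch 1∩Patch 2| = 6 − 3.5 = 2.50.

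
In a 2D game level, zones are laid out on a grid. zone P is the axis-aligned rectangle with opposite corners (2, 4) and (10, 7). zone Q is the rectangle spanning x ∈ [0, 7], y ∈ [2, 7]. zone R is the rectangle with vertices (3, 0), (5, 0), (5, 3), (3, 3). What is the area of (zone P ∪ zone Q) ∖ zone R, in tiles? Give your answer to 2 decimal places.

|zone P ∪ zone Q| = 44.
|(zone P ∪ zone Q) ∩ zone R| = 2.
|(zone P ∪ zone Q) ∖ zone R| = 44 − 2 = 42.00.

42.00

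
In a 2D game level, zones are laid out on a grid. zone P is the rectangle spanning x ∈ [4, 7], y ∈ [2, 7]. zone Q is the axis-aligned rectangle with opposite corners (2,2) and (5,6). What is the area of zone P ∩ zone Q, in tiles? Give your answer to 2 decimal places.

|zone P∩zone Q|: x∈[4,5], y∈[2,6] → 1·4 = 4.

4.00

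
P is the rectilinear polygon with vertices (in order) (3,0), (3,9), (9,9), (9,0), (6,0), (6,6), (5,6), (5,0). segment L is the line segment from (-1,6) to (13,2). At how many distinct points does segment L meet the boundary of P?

4

The segment meets the boundary at (9,3.143), (6,4), (5,4.286), (3,4.857).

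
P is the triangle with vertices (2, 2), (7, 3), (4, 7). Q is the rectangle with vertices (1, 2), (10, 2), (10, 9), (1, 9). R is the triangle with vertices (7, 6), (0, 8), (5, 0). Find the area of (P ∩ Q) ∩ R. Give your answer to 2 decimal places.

9.70

The region (P ∩ Q) ∩ R is the polygon with vertices (6.308,3.923), (5.929,2.786), (3.556,2.311), (2.683,3.707), (3.949,6.872), (4.136,6.818).
By the shoelace formula its area is 9.70.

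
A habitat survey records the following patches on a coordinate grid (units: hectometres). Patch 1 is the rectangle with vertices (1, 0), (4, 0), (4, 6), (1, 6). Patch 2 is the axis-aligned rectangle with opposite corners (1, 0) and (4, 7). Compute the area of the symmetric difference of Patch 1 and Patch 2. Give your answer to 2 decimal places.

|Patch 1∩Patch 2|: x∈[1,4], y∈[0,6] → 3·6 = 18.
|Patch 1 △ Patch 2| = |Patch 1| + |Patch 2| − 2·|Patch 1∩Patch 2| = 18 + 21 − 36 = 3.00.

3.00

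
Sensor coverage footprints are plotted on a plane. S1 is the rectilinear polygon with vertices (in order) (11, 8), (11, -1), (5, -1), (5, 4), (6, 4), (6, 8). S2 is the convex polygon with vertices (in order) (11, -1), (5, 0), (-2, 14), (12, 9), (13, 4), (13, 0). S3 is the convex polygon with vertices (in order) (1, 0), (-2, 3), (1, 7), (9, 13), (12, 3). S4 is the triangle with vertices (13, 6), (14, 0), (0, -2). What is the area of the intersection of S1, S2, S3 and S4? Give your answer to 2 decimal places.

The intersection is the polygon with vertices (11,2.727), (5.041,1.102), (11,4.769).
By the shoelace formula its area is 6.08.

6.08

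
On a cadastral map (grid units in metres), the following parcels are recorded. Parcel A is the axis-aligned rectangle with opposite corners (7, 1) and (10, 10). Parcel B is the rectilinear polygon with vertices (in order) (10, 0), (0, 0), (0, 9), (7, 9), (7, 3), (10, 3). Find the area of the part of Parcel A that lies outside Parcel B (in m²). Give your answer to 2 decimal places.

|Parcel A| = 27, |Parcel A∩Parcel B| = 6.
|Parcel A ∖ Parcel B| = |Parcel A| − |Parcel A∩Parcel B| = 27 − 6 = 21.00.

21.00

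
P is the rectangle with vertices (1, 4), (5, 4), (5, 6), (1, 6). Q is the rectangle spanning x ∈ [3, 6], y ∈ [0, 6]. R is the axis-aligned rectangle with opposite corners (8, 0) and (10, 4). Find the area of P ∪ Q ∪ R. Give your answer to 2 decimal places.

30.00

By inclusion–exclusion:
Individual areas: |P| = 8, |Q| = 18, |R| = 8.
|P∩Q|: x∈[3,5], y∈[4,6] → 2·2 = 4.
|P∩R| = 0 (no overlap).
|Q∩R| = 0 (no overlap).
|P∩Q∩R| = 0.
|P ∪ Q ∪ R| = 34 − 4 + 0 = 30.00.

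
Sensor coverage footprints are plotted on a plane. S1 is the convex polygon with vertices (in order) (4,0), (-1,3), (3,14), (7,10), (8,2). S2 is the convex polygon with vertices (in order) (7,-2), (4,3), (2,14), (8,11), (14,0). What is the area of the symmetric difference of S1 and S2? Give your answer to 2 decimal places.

85.56

|S1| = 76.5, |S2| = 96.5, |S1∩S2| = 43.7179.
|S1 △ S2| = |S1| + |S2| − 2·|S1∩S2| = 76.5 + 96.5 − 87.4359 = 85.56.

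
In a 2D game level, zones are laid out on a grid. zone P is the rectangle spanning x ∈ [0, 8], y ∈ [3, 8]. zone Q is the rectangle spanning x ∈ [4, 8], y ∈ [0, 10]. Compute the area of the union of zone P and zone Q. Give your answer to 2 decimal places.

By inclusion–exclusion:
Individual areas: |zone P| = 40, |zone Q| = 40.
|zone P∩zone Q|: x∈[4,8], y∈[3,8] → 4·5 = 20.
|zone P ∪ zone Q| = 80 − 20 = 60.00.

60.00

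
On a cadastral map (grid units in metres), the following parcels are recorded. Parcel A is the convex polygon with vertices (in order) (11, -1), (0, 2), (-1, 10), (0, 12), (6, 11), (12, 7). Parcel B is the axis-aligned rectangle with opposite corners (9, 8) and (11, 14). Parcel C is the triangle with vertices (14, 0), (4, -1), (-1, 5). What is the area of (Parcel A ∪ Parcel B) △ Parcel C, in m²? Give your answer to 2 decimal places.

115.86

|Parcel A ∪ Parcel B| = 130.75.
|(Parcel A ∪ Parcel B) ∩ Parcel C| = 23.6968.
|(Parcel A ∪ Parcel B) △ Parcel C| = 130.75 + 32.5 − 47.3936 = 115.86.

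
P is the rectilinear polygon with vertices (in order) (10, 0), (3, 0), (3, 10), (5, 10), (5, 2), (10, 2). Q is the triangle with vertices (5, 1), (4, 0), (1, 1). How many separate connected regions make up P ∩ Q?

1

P ∩ Q is a single connected region.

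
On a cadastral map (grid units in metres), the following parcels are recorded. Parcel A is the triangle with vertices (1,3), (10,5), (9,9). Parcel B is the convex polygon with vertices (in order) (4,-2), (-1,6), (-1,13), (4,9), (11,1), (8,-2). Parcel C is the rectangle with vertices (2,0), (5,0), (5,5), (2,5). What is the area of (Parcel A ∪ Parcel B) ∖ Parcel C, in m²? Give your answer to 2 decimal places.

|Parcel A ∪ Parcel B| = 99.421.
|(Parcel A ∪ Parcel B) ∩ Parcel C| = 14.55.
|(Parcel A ∪ Parcel B) ∖ Parcel C| = 99.421 − 14.55 = 84.87.

84.87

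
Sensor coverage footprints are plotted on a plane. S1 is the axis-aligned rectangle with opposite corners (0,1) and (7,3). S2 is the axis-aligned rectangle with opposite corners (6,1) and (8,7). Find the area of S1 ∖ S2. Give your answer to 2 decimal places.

12.00

|S1∩S2|: x∈[6,7], y∈[1,3] → 1·2 = 2.
|S1| = 14.
|S1 ∖ S2| = |S1| − |S1∩S2| = 14 − 2 = 12.00.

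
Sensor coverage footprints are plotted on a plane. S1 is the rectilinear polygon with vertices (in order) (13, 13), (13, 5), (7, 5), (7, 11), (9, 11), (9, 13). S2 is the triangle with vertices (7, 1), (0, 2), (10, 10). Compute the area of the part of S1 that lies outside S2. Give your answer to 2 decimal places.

|S1| = 44, |S1∩S2| = 7.2333.
|S1 ∖ S2| = |S1| − |S1∩S2| = 44 − 7.2333 = 36.77.

36.77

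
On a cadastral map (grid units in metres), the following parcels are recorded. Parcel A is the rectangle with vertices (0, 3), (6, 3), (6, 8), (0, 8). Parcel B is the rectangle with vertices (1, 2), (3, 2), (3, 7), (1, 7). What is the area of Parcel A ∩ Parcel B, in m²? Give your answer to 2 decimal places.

8.00

|Parcel A∩Parcel B|: x∈[1,3], y∈[3,7] → 2·4 = 8.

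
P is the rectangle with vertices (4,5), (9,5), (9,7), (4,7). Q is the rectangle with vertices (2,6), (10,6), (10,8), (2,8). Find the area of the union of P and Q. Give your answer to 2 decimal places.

21.00

By inclusion–exclusion:
Individual areas: |P| = 10, |Q| = 16.
|P∩Q|: x∈[4,9], y∈[6,7] → 5·1 = 5.
|P ∪ Q| = 26 − 5 = 21.00.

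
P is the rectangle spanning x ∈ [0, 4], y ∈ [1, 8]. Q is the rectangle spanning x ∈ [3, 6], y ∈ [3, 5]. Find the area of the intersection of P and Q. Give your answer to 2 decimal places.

|P∩Q|: x∈[3,4], y∈[3,5] → 1·2 = 2.

2.00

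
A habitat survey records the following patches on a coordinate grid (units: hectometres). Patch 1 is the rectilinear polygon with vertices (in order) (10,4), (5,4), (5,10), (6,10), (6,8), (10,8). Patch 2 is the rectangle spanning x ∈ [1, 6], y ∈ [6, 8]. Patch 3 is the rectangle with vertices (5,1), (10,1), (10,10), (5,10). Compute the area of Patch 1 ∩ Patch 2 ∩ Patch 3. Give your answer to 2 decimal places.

2.00

The intersection is the polygon with vertices (6,8), (6,6), (5,6), (5,8).
By the shoelace formula its area is 2.00.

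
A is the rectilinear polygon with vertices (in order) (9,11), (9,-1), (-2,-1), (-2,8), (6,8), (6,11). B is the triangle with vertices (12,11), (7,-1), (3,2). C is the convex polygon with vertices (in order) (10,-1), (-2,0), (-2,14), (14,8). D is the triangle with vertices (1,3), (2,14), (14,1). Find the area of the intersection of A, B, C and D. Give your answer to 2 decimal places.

15.41

The intersection is the polygon with vertices (8.24,7.24), (9,6.417), (9,3.8), (8.205,1.892), (3.6,2.6).
By the shoelace formula its area is 15.41.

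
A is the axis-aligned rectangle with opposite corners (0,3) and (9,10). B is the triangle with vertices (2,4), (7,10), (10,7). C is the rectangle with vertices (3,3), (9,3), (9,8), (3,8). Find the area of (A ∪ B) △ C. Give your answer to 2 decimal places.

33.69

|A ∪ B| = 63.6875.
|(A ∪ B) ∩ C| = 30.
|(A ∪ B) △ C| = 63.6875 + 30 − 60 = 33.69.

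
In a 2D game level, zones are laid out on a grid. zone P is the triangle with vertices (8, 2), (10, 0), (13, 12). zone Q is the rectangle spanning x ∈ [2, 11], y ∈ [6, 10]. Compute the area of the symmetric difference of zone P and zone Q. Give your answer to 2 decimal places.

49.00

|zone P| = 15, |zone Q| = 36, |zone P∩zone Q| = 1.
|zone P △ zone Q| = |zone P| + |zone Q| − 2·|zone P∩zone Q| = 15 + 36 − 2 = 49.00.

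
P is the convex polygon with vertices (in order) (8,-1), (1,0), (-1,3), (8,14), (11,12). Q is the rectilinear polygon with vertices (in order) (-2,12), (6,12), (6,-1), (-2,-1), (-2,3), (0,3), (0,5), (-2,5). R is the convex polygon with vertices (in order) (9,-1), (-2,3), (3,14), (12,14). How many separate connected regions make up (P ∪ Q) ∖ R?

(P ∪ Q) ∖ R splits into 2 disjoint pieces (area 21.5465, area 17.5).

2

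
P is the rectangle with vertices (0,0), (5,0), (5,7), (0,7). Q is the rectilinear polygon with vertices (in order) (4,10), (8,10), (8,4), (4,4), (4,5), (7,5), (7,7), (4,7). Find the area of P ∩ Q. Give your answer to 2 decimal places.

1.00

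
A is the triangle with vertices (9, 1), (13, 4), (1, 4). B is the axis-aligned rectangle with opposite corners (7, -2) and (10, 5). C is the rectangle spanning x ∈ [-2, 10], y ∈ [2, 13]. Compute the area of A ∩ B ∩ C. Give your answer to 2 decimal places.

The intersection is the polygon with vertices (7,4), (10,4), (10,2), (7,2).
By the shoelace formula its area is 6.00.

6.00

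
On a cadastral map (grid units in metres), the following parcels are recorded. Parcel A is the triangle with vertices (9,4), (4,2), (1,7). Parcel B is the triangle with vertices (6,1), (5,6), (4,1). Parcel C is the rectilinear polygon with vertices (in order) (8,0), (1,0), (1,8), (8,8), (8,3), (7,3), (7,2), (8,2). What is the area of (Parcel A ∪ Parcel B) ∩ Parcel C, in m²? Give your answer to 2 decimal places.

|Parcel A ∪ Parcel B| = 17.9416.
|(Parcel A ∪ Parcel B) ∩ Parcel C| = 17.55.

17.55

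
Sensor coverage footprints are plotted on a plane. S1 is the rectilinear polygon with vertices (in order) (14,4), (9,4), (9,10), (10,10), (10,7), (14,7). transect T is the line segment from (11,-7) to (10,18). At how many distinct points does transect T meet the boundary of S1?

2

The segment meets the boundary at (10.44,7), (10.56,4).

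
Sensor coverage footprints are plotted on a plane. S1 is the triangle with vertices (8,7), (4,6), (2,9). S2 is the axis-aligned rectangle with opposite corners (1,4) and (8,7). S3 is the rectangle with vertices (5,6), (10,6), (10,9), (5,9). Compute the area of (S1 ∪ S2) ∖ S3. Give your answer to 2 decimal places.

21.17

|S1 ∪ S2| = 25.6667.
|(S1 ∪ S2) ∩ S3| = 4.5.
|(S1 ∪ S2) ∖ S3| = 25.6667 − 4.5 = 21.17.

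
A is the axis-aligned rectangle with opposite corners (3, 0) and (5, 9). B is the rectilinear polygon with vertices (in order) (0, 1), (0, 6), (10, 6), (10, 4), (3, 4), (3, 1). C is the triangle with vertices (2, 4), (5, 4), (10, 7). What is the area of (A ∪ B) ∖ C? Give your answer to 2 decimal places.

|A ∪ B| = 43.
|(A ∪ B) ∩ C| = 4.
|(A ∪ B) ∖ C| = 43 − 4 = 39.00.

39.00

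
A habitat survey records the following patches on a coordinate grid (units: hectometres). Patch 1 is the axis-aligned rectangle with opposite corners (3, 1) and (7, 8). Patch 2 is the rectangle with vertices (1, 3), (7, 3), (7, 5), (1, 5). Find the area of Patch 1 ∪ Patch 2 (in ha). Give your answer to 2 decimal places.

By inclusion–exclusion:
Individual areas: |Patch 1| = 28, |Patch 2| = 12.
|Patch 1∩Patch 2|: x∈[3,7], y∈[3,5] → 4·2 = 8.
|Patch 1 ∪ Patch 2| = 40 − 8 = 32.00.

32.00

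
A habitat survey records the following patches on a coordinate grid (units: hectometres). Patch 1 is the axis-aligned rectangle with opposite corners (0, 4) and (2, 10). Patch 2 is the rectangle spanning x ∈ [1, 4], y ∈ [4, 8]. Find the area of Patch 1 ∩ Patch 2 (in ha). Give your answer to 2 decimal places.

4.00

|Patch 1∩Patch 2|: x∈[1,2], y∈[4,8] → 1·4 = 4.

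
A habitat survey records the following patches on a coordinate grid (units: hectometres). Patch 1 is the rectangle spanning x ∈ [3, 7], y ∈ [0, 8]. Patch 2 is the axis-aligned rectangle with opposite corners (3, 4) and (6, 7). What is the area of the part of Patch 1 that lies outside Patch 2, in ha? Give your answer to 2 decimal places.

|Patch 1∩Patch 2|: x∈[3,6], y∈[4,7] → 3·3 = 9.
|Patch 1| = 32.
|Patch 1 ∖ Patch 2| = |Patch 1| − |Patch 1∩Patch 2| = 32 − 9 = 23.00.

23.00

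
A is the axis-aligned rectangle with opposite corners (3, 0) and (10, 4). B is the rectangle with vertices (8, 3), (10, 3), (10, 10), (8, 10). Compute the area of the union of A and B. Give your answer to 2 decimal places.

40.00

By inclusion–exclusion:
Individual areas: |A| = 28, |B| = 14.
|A∩B|: x∈[8,10], y∈[3,4] → 2·1 = 2.
|A ∪ B| = 42 − 2 = 40.00.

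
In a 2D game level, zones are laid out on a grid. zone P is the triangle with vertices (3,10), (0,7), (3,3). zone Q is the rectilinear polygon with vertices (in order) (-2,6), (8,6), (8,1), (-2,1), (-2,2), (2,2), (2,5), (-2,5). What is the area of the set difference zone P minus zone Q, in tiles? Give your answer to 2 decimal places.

|zone P| = 10.5, |zone P∩zone Q| = 3.2083.
|zone P ∖ zone Q| = |zone P| − |zone P∩zone Q| = 10.5 − 3.2083 = 7.29.

7.29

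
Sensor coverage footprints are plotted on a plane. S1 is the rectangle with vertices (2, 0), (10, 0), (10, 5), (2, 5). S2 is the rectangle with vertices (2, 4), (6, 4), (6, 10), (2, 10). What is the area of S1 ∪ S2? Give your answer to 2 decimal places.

By inclusion–exclusion:
Individual areas: |S1| = 40, |S2| = 24.
|S1∩S2|: x∈[2,6], y∈[4,5] → 4·1 = 4.
|S1 ∪ S2| = 64 − 4 = 60.00.

60.00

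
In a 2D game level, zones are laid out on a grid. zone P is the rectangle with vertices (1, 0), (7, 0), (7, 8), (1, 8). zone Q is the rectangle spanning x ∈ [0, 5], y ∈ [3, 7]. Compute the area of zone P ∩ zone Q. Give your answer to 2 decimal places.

16.00

|zone P∩zone Q|: x∈[1,5], y∈[3,7] → 4·4 = 16.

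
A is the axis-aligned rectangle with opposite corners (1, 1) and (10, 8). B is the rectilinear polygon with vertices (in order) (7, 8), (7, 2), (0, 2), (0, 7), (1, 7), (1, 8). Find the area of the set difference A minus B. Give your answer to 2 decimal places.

|A| = 63, |A∩B| = 36.
|A ∖ B| = |A| − |A∩B| = 63 − 36 = 27.00.

27.00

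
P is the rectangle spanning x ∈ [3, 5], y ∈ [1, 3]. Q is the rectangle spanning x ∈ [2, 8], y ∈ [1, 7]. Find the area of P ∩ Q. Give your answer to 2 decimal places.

|P∩Q|: x∈[3,5], y∈[1,3] → 2·2 = 4.

4.00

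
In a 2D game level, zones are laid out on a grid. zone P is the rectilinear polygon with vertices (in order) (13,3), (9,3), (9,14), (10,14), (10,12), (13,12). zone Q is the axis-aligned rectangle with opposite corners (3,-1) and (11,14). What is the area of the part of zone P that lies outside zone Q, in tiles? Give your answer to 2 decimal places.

18.00

|zone P| = 38, |zone P∩zone Q| = 20.
|zone P ∖ zone Q| = |zone P| − |zone P∩zone Q| = 38 − 20 = 18.00.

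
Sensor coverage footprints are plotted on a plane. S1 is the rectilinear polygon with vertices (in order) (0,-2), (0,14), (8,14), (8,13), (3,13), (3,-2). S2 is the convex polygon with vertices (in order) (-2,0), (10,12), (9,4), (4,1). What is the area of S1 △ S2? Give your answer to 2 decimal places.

84.00

|S1| = 53, |S2| = 48.5, |S1∩S2| = 8.75.
|S1 △ S2| = |S1| + |S2| − 2·|S1∩S2| = 53 + 48.5 − 17.5 = 84.00.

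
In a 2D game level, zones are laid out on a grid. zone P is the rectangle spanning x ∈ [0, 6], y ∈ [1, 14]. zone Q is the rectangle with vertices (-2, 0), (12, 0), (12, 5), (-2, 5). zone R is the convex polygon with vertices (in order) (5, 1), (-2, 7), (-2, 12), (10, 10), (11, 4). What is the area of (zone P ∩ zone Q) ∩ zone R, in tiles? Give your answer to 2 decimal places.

13.08

The region (zone P ∩ zone Q) ∩ zone R is the polygon with vertices (6,5), (6,1.5), (5,1), (0.333,5).
By the shoelace formula its area is 13.08.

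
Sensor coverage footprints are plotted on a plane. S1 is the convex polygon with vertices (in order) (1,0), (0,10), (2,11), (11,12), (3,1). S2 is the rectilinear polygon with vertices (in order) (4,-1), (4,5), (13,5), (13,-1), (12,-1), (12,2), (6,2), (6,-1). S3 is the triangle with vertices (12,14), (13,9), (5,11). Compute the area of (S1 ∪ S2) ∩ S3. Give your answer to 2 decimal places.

The region (S1 ∪ S2) ∩ S3 is the polygon with vertices (11,12), (9.461,9.885), (5,11), (6.05,11.45).
By the shoelace formula its area is 6.40.

6.40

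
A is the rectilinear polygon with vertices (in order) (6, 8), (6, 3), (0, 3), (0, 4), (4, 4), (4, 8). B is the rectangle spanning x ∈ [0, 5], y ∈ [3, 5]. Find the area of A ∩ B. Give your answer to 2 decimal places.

6.00

The intersection is the polygon with vertices (0,3), (0,4), (4,4), (4,5), (5,5), (5,3).
By the shoelace formula its area is 6.00.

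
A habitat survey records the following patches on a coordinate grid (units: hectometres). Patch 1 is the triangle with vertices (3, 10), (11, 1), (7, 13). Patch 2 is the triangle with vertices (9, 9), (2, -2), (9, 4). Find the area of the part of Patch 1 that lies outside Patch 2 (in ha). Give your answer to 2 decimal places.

24.45

|Patch 1| = 30, |Patch 1∩Patch 2| = 5.5514.
|Patch 1 ∖ Patch 2| = |Patch 1| − |Patch 1∩Patch 2| = 30 − 5.5514 = 24.45.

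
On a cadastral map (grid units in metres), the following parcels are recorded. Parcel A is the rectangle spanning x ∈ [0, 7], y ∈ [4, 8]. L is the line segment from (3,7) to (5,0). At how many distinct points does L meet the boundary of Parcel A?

The segment meets the boundary at (3.857,4).

1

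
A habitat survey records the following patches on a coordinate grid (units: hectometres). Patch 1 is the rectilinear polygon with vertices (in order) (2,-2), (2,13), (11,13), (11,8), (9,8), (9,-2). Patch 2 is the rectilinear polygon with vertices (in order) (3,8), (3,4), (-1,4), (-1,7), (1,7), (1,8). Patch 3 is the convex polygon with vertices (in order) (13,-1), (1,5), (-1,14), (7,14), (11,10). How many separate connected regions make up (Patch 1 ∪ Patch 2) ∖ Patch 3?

(Patch 1 ∪ Patch 2) ∖ Patch 3 splits into 2 disjoint pieces (area 39.5556, area 4.5).

2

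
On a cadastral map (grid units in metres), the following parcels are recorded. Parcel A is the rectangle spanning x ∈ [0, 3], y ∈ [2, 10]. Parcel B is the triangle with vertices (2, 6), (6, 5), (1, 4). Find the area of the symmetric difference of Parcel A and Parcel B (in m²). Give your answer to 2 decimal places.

|Parcel A| = 24, |Parcel B| = 4.5, |Parcel A∩Parcel B| = 2.475.
|Parcel A △ Parcel B| = |Parcel A| + |Parcel B| − 2·|Parcel A∩Parcel B| = 24 + 4.5 − 4.95 = 23.55.

23.55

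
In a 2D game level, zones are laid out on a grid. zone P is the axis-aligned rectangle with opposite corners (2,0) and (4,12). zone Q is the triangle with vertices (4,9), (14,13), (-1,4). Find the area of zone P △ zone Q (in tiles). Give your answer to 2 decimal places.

|zone P| = 24, |zone Q| = 15, |zone P∩zone Q| = 3.2.
|zone P △ zone Q| = |zone P| + |zone Q| − 2·|zone P∩zone Q| = 24 + 15 − 6.4 = 32.60.

32.60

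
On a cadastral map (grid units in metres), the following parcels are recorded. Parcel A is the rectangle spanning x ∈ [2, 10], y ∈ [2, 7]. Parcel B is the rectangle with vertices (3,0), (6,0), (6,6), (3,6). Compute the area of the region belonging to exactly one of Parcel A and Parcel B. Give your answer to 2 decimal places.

34.00

|Parcel A∩Parcel B|: x∈[3,6], y∈[2,6] → 3·4 = 12.
|Parcel A △ Parcel B| = |Parcel A| + |Parcel B| − 2·|Parcel A∩Parcel B| = 40 + 18 − 24 = 34.00.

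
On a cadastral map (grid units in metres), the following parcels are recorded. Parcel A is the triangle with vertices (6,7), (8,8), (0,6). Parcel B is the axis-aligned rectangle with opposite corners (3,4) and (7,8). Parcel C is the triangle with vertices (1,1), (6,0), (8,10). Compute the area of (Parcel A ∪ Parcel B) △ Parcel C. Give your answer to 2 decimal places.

|Parcel A ∪ Parcel B| = 16.5.
|(Parcel A ∪ Parcel B) ∩ Parcel C| = 8.4461.
|(Parcel A ∪ Parcel B) △ Parcel C| = 16.5 + 26 − 16.8921 = 25.61.

25.61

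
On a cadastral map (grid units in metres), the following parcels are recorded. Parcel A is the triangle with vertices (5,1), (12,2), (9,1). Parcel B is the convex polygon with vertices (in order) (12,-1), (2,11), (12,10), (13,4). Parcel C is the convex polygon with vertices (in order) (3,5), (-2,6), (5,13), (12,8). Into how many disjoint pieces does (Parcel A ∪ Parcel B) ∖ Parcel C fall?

2

(Parcel A ∪ Parcel B) ∖ Parcel C splits into 2 disjoint pieces (area 36.7526, area 0.2273).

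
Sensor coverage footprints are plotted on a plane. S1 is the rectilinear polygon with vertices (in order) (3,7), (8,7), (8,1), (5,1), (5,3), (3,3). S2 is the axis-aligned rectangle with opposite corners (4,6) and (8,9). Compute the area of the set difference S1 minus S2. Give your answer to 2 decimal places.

|S1| = 26, |S1∩S2| = 4.
|S1 ∖ S2| = |S1| − |S1∩S2| = 26 − 4 = 22.00.

22.00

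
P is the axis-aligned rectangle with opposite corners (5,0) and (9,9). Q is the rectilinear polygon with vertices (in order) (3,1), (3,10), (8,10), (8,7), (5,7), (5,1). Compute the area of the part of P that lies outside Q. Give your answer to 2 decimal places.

|P| = 36, |P∩Q| = 6.
|P ∖ Q| = |P| − |P∩Q| = 36 − 6 = 30.00.

30.00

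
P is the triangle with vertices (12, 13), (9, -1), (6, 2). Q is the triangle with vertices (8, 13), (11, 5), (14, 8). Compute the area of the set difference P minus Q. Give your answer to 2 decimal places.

21.69

|P| = 25.5, |P∩Q| = 3.8112.
|P ∖ Q| = |P| − |P∩Q| = 25.5 − 3.8112 = 21.69.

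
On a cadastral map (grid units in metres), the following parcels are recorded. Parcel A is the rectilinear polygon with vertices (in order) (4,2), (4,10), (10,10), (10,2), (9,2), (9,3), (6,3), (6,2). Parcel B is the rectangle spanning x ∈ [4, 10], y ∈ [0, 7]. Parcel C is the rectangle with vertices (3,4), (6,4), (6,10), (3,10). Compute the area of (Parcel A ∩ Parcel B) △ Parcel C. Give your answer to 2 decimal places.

33.00

|Parcel A ∩ Parcel B| = 27.
|(Parcel A ∩ Parcel B) ∩ Parcel C| = 6.
|(Parcel A ∩ Parcel B) △ Parcel C| = 27 + 18 − 12 = 33.00.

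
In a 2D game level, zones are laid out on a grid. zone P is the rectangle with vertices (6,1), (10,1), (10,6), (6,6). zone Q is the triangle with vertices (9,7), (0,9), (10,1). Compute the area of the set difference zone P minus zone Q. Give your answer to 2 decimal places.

|zone P| = 20, |zone P∩zone Q| = 11.5167.
|zone P ∖ zone Q| = |zone P| − |zone P∩zone Q| = 20 − 11.5167 = 8.48.

8.48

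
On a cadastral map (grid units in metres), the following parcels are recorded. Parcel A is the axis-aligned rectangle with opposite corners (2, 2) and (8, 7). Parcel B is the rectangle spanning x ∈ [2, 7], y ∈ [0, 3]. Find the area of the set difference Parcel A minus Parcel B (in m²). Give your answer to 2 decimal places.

25.00

|Parcel A∩Parcel B|: x∈[2,7], y∈[2,3] → 5·1 = 5.
|Parcel A| = 30.
|Parcel A ∖ Parcel B| = |Parcel A| − |Parcel A∩Parcel B| = 30 − 5 = 25.00.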